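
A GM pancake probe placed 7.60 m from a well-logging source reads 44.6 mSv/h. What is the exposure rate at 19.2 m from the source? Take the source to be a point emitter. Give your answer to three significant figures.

6.99 mSv/h

By the inverse-square law, scaling from 7.60 m to 19.2 m:
(7.60/19.2)² = 0.1567, so 44.6 × 0.1567 = 6.989 mSv/h.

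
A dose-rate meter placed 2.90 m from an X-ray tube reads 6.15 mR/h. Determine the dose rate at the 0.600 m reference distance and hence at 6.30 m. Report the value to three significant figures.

144 mR/h; 1.30 mR/h

Intensity scales as (d₁/d₂)², so
At 0.600 m: (2.90/0.600)² = 23.36, so 6.15 × 23.36 = 143.7 mR/h
At 6.30 m: 143.7 × (0.600/6.30)² = 143.7 × 0.009070 = 1.303 mR/h.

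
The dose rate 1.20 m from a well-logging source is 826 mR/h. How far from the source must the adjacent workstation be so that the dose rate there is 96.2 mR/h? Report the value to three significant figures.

3.52 m

By the inverse-square law, d₂ = d₁·√(I₁/I₂).
I₁/I₂ = 826/96.2 = 8.586, so d₂ = 1.20 × √8.586 = 3.516 m.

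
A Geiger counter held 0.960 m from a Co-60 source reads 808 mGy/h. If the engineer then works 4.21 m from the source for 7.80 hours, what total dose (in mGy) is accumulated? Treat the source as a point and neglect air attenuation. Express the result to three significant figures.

Intensity scales as (d₁/d₂)², so rate at 4.21 m:
808 × (0.960/4.21)² = 808 × 0.05200 = 42.02 mGy/h.
Dose = rate × time = 42.02 mGy/h × 7.800 h = 327.8 mGy.

328 mGy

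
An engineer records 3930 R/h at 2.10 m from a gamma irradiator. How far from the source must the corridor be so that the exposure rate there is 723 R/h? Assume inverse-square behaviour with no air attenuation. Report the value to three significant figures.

By the inverse-square law, d₂ = d₁·√(I₁/I₂).
I₁/I₂ = 3930/723 = 5.436, so d₂ = 2.10 × √5.436 = 4.896 m.

4.90 m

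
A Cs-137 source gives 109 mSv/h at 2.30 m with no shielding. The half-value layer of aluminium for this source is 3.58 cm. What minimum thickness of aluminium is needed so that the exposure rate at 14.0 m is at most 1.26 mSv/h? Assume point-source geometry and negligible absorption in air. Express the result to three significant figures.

4.38 cm

At 14.0 m, distance alone gives 109 × (2.30/14.0)² = 109 × 0.02699 = 2.942 mSv/h.
Further attenuation needed: 2.942/1.26 = 2.335.
n = log₂(2.335) = 1.223 half-value layers.
Thickness = 1.223 × 3.58 cm = 4.378 cm.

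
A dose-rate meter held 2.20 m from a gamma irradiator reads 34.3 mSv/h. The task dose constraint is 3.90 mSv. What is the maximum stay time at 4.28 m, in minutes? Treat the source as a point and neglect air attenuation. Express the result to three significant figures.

Since intensity falls as 1/r², rate at 4.28 m:
34.3 × (2.20/4.28)² = 34.3 × 0.2642 = 9.062 mSv/h.
Stay time = 3.90 mSv ÷ 9.062 mSv/h = 0.4304 h = 25.82 min.

25.8 min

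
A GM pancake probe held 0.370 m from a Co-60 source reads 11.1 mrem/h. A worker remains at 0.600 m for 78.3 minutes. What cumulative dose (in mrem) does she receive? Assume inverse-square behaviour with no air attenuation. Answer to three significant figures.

Applying the 1/r² law, rate at 0.600 m:
11.1 × (0.370/0.600)² = 11.1 × 0.3803 = 4.221 mrem/h.
Dose = rate × time = 4.221 mrem/h × 1.305 h = 5.508 mrem.

5.51 mrem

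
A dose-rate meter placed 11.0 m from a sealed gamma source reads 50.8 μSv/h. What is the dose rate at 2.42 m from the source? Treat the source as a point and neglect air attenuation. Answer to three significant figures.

1050 μSv/h

Since intensity falls as 1/r², scaling from 11.0 m to 2.42 m:
(11.0/2.42)² = 20.66, so 50.8 × 20.66 = 1050 μSv/h.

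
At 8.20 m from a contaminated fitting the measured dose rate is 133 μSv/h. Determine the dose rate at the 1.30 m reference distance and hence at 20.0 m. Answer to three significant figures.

5290 μSv/h; 22.4 μSv/h

Since intensity falls as 1/r²,
At 1.30 m: (8.20/1.30)² = 39.79, so 133 × 39.79 = 5292 μSv/h
At 20.0 m: (1.30/20.0)² = 0.004225, so 5292 × 0.004225 = 22.36 μSv/h.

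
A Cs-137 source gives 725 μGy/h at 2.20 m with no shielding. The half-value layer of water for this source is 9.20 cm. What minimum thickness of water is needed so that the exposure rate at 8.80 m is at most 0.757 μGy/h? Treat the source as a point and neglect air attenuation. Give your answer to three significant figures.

54.3 cm

At 8.80 m, distance alone gives (2.20/8.80)² = 0.06250, so 725 × 0.06250 = 45.31 μGy/h.
Further attenuation needed: 45.31/0.757 = 59.85.
n = log₂(59.85) = 5.903 half-value layers.
Thickness = 5.903 × 9.20 cm = 54.31 cm.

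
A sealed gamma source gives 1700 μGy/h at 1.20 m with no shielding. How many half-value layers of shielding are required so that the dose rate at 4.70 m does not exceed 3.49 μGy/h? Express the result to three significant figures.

4.99 half-value layers

At 4.70 m, distance alone gives 1700 × (1.20/4.70)² = 1700 × 0.06519 = 110.8 μGy/h.
Further attenuation needed: 110.8/3.49 = 31.75.
n = log₂(31.75) = 4.989 half-value layers.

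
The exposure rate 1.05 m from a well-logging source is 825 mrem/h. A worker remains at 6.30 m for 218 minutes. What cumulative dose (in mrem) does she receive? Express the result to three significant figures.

83.3 mrem

Since intensity falls as 1/r², rate at 6.30 m:
825 × (1.05/6.30)² = 825 × 0.02778 = 22.92 mrem/h.
Dose = rate × time = 22.92 mrem/h × 3.633 h = 83.27 mrem.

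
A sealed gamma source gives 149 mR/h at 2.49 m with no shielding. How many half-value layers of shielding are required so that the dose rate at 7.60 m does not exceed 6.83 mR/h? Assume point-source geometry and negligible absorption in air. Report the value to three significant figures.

At 7.60 m, distance alone gives (2.49/7.60)² = 0.1073, so 149 × 0.1073 = 15.99 mR/h.
Further attenuation needed: 15.99/6.83 = 2.341.
n = log₂(2.341) = 1.227 half-value layers.

1.23 half-value layers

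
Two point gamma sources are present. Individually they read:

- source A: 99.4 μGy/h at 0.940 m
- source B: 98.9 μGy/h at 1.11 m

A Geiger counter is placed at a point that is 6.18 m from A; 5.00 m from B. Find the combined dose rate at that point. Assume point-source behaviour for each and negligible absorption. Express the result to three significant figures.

Each source contributes Iᵢ·(dᵢ/rᵢ)²; contributions add.
A: 99.4 × (0.940/6.18)² = 2.300 μGy/h
B: 98.9 × (1.11/5.00)² = 4.874 μGy/h
Total = 2.300 + 4.874 = 7.174 μGy/h.

7.17 μGy/h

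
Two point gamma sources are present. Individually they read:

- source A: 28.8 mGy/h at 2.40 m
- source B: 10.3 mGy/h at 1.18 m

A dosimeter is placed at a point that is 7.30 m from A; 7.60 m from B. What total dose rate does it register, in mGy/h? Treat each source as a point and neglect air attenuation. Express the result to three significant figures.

3.36 mGy/h

Each source contributes Iᵢ·(dᵢ/rᵢ)²; contributions add.
A: 28.8 × (2.40/7.30)² = 3.113 mGy/h
B: 10.3 × (1.18/7.60)² = 0.2483 mGy/h
Total = 3.113 + 0.2483 = 3.361 mGy/h.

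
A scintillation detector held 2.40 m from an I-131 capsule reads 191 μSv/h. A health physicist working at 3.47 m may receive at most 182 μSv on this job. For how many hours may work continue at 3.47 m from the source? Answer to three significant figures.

1.99 h

Since intensity falls as 1/r², rate at 3.47 m:
191 × (2.40/3.47)² = 191 × 0.4784 = 91.37 μSv/h.
Stay time = 182 μSv ÷ 91.37 μSv/h = 1.992 h.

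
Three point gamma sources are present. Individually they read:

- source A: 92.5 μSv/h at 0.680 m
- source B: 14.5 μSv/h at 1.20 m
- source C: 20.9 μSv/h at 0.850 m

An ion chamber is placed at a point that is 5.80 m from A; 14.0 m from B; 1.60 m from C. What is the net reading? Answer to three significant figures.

7.28 μSv/h

Each source contributes Iᵢ·(dᵢ/rᵢ)²; contributions add.
A: 92.5 × (0.680/5.80)² = 1.271 μSv/h
B: 14.5 × (1.20/14.0)² = 0.1065 μSv/h
C: 20.9 × (0.850/1.60)² = 5.899 μSv/h
Total = 1.271 + 0.1065 + 5.899 = 7.276 μSv/h.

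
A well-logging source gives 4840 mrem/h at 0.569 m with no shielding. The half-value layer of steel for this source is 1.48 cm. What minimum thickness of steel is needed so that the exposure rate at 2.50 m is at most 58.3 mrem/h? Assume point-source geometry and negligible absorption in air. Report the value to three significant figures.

3.11 cm

At 2.50 m, distance alone gives 4840 × (0.569/2.50)² = 4840 × 0.05180 = 250.7 mrem/h.
Further attenuation needed: 250.7/58.3 = 4.300.
n = log₂(4.300) = 2.104 half-value layers.
Thickness = 2.104 × 1.48 cm = 3.114 cm.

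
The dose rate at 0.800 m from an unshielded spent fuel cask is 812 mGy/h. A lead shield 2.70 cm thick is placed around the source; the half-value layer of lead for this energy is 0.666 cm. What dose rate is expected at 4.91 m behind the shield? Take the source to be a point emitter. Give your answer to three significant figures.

Distance alone: (0.800/4.91)² = 0.02655, so 812 × 0.02655 = 21.56 mGy/h.
Shield: 2.70/0.666 = 4.054 half-value layers → attenuation 2^(−4.054) = 0.06020.
Combined: 21.56 × 0.06020 = 1.298 mGy/h.

1.30 mGy/h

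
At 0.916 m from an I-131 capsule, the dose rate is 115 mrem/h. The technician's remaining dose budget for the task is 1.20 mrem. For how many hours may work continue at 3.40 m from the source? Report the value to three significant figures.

0.144 h

By the inverse-square law, rate at 3.40 m:
(0.916/3.40)² = 0.07258, so 115 × 0.07258 = 8.347 mrem/h.
Stay time = 1.20 mrem ÷ 8.347 mrem/h = 0.1438 h.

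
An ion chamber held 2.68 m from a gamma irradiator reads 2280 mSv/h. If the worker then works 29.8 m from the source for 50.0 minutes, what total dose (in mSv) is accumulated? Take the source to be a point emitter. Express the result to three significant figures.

Since intensity falls as 1/r², rate at 29.8 m:
2280 × (2.68/29.8)² = 2280 × 0.008088 = 18.44 mSv/h.
Dose = rate × time = 18.44 mSv/h × 0.8333 h = 15.37 mSv.

15.4 mSv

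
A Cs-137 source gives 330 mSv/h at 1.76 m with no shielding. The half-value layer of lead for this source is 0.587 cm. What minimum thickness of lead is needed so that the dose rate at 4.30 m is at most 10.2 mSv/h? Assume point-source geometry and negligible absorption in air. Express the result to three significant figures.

At 4.30 m, distance alone gives (1.76/4.30)² = 0.1675, so 330 × 0.1675 = 55.28 mSv/h.
Further attenuation needed: 55.28/10.2 = 5.420.
n = log₂(5.420) = 2.438 half-value layers.
Thickness = 2.438 × 0.587 cm = 1.431 cm.

1.43 cm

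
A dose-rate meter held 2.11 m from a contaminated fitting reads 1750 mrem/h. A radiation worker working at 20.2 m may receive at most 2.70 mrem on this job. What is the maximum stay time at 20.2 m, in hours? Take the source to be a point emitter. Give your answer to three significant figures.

0.141 h

Intensity scales as (d₁/d₂)², so rate at 20.2 m:
1750 × (2.11/20.2)² = 1750 × 0.01091 = 19.09 mrem/h.
Stay time = 2.70 mrem ÷ 19.09 mrem/h = 0.1414 h.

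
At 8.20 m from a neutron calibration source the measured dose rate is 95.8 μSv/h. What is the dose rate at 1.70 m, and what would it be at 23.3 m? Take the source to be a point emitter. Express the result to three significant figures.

Intensity scales as (d₁/d₂)², so
At 1.70 m: 95.8 × (8.20/1.70)² = 95.8 × 23.27 = 2229 μSv/h
At 23.3 m: 2229 × (1.70/23.3)² = 2229 × 0.005323 = 11.86 μSv/h.

2230 μSv/h; 11.9 μSv/h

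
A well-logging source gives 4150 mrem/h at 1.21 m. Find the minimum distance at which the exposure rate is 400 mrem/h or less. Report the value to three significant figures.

Intensity scales as (d₁/d₂)², so d₂ = d₁·√(I₁/I₂).
I₁/I₂ = 4150/400 = 10.38, so d₂ = 1.21 × √10.38 = 3.898 m.

3.90 m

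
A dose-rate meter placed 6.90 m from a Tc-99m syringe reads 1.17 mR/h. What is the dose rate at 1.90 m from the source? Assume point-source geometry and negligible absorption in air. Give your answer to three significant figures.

15.4 mR/h

Applying the 1/r² law, scaling from 6.90 m to 1.90 m:
1.17 × (6.90/1.90)² = 1.17 × 13.19 = 15.43 mR/h.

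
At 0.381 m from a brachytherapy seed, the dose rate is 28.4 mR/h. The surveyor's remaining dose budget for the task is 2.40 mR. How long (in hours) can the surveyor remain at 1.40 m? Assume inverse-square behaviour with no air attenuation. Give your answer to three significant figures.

Using I₁d₁² = I₂d₂², rate at 1.40 m:
(0.381/1.40)² = 0.07406, so 28.4 × 0.07406 = 2.103 mR/h.
Stay time = 2.40 mR ÷ 2.103 mR/h = 1.141 h.

1.14 h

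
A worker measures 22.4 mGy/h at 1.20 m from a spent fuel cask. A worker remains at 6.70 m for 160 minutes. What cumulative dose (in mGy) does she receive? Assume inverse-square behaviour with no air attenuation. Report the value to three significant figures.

1.92 mGy

Since intensity falls as 1/r², rate at 6.70 m:
22.4 × (1.20/6.70)² = 22.4 × 0.03208 = 0.7186 mGy/h.
Dose = rate × time = 0.7186 mGy/h × 2.667 h = 1.917 mGy.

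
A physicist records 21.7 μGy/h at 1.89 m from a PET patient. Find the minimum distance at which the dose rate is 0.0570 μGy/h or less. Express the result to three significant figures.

36.9 m

Using I₁d₁² = I₂d₂², d₂ = d₁·√(I₁/I₂).
I₁/I₂ = 21.7/0.0570 = 380.7, so d₂ = 1.89 × √380.7 = 36.88 m.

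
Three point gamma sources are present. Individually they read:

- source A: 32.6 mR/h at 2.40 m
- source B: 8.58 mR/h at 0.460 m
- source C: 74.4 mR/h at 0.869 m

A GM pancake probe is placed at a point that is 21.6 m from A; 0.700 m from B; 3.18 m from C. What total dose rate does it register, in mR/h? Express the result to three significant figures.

9.66 mR/h

Each source contributes Iᵢ·(dᵢ/rᵢ)²; contributions add.
A: 32.6 × (2.40/21.6)² = 0.4025 mR/h
B: 8.58 × (0.460/0.700)² = 3.705 mR/h
C: 74.4 × (0.869/3.18)² = 5.556 mR/h
Total = 0.4025 + 3.705 + 5.556 = 9.664 mR/h.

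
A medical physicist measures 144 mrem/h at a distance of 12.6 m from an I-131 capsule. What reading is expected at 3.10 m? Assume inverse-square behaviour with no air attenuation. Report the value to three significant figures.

2380 mrem/h

Applying the 1/r² law, the rate at 3.10 m is
(12.6/3.10)² = 16.52, so 144 × 16.52 = 2379 mrem/h.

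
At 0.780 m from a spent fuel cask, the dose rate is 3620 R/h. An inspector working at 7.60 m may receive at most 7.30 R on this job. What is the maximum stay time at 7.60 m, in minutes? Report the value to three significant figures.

11.5 min

Using I₁d₁² = I₂d₂², rate at 7.60 m:
3620 × (0.780/7.60)² = 3620 × 0.01053 = 38.12 R/h.
Stay time = 7.30 R ÷ 38.12 R/h = 0.1915 h = 11.49 min.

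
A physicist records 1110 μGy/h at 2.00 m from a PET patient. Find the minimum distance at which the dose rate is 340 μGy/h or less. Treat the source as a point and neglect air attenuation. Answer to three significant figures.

By the inverse-square law, d₂ = d₁·√(I₁/I₂).
I₁/I₂ = 1110/340 = 3.265, so d₂ = 2.00 × √3.265 = 3.614 m.

3.61 m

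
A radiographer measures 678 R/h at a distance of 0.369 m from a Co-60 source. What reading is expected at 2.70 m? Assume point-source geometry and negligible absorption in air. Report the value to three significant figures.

Using I₁d₁² = I₂d₂², the rate at 2.70 m is
(0.369/2.70)² = 0.01868, so 678 × 0.01868 = 12.67 R/h.

12.7 R/h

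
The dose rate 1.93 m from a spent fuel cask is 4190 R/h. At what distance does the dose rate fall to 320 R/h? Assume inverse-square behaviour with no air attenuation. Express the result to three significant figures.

6.98 m

Intensity scales as (d₁/d₂)², so d₂ = d₁·√(I₁/I₂).
I₁/I₂ = 4190/320 = 13.09, so d₂ = 1.93 × √13.09 = 6.983 m.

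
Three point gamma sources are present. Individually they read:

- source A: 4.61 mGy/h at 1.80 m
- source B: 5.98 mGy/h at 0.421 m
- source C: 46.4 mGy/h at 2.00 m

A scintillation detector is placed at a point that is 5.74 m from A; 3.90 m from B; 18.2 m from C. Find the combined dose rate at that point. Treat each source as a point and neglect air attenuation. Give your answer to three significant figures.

By superposition, sum each source's inverse-square contribution:
A: 4.61 × (1.80/5.74)² = 0.4533 mGy/h
B: 5.98 × (0.421/3.90)² = 0.06968 mGy/h
C: 46.4 × (2.00/18.2)² = 0.5603 mGy/h
Total = 0.4533 + 0.06968 + 0.5603 = 1.083 mGy/h.

1.08 mGy/h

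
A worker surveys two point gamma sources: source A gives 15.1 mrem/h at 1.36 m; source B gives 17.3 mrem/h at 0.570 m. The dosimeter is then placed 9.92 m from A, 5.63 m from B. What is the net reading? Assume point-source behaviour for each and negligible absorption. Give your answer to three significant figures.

By superposition, sum each source's inverse-square contribution:
A: 15.1 × (1.36/9.92)² = 0.2838 mrem/h
B: 17.3 × (0.570/5.63)² = 0.1773 mrem/h
Total = 0.2838 + 0.1773 = 0.4611 mrem/h.

0.461 mrem/h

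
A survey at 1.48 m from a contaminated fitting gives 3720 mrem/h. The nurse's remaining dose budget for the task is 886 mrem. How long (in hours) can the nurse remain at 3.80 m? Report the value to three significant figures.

1.57 h

By the inverse-square law, rate at 3.80 m:
(1.48/3.80)² = 0.1517, so 3720 × 0.1517 = 564.3 mrem/h.
Stay time = 886 mrem ÷ 564.3 mrem/h = 1.570 h.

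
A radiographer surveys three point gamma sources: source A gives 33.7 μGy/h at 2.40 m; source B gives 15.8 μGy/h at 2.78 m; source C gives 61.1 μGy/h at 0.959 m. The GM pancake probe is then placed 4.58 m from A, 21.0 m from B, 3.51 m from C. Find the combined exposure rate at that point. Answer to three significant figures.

By superposition, sum each source's inverse-square contribution:
A: 33.7 × (2.40/4.58)² = 9.254 μGy/h
B: 15.8 × (2.78/21.0)² = 0.2769 μGy/h
C: 61.1 × (0.959/3.51)² = 4.561 μGy/h
Total = 9.254 + 0.2769 + 4.561 = 14.09 μGy/h.

14.1 μGy/h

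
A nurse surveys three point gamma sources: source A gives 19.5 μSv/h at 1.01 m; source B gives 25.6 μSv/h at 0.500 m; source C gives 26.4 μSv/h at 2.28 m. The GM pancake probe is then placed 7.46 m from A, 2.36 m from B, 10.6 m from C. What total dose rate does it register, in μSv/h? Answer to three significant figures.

2.73 μSv/h

By superposition, sum each source's inverse-square contribution:
A: 19.5 × (1.01/7.46)² = 0.3574 μSv/h
B: 25.6 × (0.500/2.36)² = 1.149 μSv/h
C: 26.4 × (2.28/10.6)² = 1.221 μSv/h
Total = 0.3574 + 1.149 + 1.221 = 2.727 μSv/h.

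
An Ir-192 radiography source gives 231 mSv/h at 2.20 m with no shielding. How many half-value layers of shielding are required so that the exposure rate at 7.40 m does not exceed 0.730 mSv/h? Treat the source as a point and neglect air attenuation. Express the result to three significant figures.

4.81 half-value layers

At 7.40 m, distance alone gives (2.20/7.40)² = 0.08839, so 231 × 0.08839 = 20.42 mSv/h.
Further attenuation needed: 20.42/0.730 = 27.97.
n = log₂(27.97) = 4.806 half-value layers.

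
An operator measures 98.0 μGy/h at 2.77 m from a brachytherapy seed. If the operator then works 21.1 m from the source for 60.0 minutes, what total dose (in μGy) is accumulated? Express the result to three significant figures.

By the inverse-square law, rate at 21.1 m:
(2.77/21.1)² = 0.01723, so 98.0 × 0.01723 = 1.689 μGy/h.
Dose = rate × time = 1.689 μGy/h × 1.000 h = 1.689 μGy.

1.69 μGy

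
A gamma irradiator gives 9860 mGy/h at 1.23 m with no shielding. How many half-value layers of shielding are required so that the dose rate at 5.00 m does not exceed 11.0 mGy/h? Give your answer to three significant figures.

At 5.00 m, distance alone gives 9860 × (1.23/5.00)² = 9860 × 0.06052 = 596.7 mGy/h.
Further attenuation needed: 596.7/11.0 = 54.25.
n = log₂(54.25) = 5.762 half-value layers.

5.76 half-value layers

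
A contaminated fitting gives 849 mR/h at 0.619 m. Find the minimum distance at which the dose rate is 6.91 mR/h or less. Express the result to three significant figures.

By the inverse-square law, d₂ = d₁·√(I₁/I₂).
I₁/I₂ = 849/6.91 = 122.9, so d₂ = 0.619 × √122.9 = 6.862 m.

6.86 m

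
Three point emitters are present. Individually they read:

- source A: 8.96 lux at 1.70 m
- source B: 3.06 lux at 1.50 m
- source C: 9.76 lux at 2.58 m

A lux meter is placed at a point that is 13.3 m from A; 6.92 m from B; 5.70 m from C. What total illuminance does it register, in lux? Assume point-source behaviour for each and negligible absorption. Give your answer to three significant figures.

2.29 lux

Each source contributes Iᵢ·(dᵢ/rᵢ)²; contributions add.
A: 8.96 × (1.70/13.3)² = 0.1464 lux
B: 3.06 × (1.50/6.92)² = 0.1438 lux
C: 9.76 × (2.58/5.70)² = 2.000 lux
Total = 0.1464 + 0.1438 + 2.000 = 2.290 lux.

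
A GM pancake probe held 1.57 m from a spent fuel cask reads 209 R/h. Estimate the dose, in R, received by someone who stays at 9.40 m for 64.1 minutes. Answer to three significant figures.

By the inverse-square law, rate at 9.40 m:
209 × (1.57/9.40)² = 209 × 0.02790 = 5.831 R/h.
Dose = rate × time = 5.831 R/h × 1.068 h = 6.228 R.

6.23 R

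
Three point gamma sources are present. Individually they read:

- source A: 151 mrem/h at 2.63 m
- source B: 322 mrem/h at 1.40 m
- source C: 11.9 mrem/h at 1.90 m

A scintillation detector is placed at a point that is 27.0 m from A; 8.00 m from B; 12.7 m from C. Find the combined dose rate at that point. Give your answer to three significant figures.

By superposition, sum each source's inverse-square contribution:
A: 151 × (2.63/27.0)² = 1.433 mrem/h
B: 322 × (1.40/8.00)² = 9.861 mrem/h
C: 11.9 × (1.90/12.7)² = 0.2663 mrem/h
Total = 1.433 + 9.861 + 0.2663 = 11.56 mrem/h.

11.6 mrem/h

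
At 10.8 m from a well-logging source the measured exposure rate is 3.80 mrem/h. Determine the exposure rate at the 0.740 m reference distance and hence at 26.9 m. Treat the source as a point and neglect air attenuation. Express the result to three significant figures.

809 mrem/h; 0.613 mrem/h

Intensity scales as (d₁/d₂)², so
At 0.740 m: (10.8/0.740)² = 213.0, so 3.80 × 213.0 = 809.4 mrem/h
At 26.9 m: 809.4 × (0.740/26.9)² = 809.4 × 0.0007568 = 0.6126 mrem/h.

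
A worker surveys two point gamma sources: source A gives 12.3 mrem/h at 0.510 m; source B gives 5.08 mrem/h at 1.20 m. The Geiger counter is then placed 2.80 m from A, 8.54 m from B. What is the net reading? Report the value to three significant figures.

By superposition, sum each source's inverse-square contribution:
A: 12.3 × (0.510/2.80)² = 0.4081 mrem/h
B: 5.08 × (1.20/8.54)² = 0.1003 mrem/h
Total = 0.4081 + 0.1003 = 0.5084 mrem/h.

0.508 mrem/h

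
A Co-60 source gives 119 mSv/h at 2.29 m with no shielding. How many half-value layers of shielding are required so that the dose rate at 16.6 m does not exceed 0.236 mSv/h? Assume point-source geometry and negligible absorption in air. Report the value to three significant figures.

At 16.6 m, distance alone gives 119 × (2.29/16.6)² = 119 × 0.01903 = 2.265 mSv/h.
Further attenuation needed: 2.265/0.236 = 9.597.
n = log₂(9.597) = 3.263 half-value layers.

3.26 half-value layers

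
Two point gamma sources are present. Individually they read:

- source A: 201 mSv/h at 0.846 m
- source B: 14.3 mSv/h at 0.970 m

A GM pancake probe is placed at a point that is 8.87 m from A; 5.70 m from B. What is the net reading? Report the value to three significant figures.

By superposition, sum each source's inverse-square contribution:
A: 201 × (0.846/8.87)² = 1.828 mSv/h
B: 14.3 × (0.970/5.70)² = 0.4141 mSv/h
Total = 1.828 + 0.4141 = 2.242 mSv/h.

2.24 mSv/h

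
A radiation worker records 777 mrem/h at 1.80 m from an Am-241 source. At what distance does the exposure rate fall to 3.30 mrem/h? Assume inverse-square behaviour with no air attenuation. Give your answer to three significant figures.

Since intensity falls as 1/r², d₂ = d₁·√(I₁/I₂).
I₁/I₂ = 777/3.30 = 235.5, so d₂ = 1.80 × √235.5 = 27.62 m.

27.6 m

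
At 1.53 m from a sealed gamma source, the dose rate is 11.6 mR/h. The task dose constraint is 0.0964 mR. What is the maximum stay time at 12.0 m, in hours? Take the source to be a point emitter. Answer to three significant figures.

0.511 h

By the inverse-square law, rate at 12.0 m:
(1.53/12.0)² = 0.01626, so 11.6 × 0.01626 = 0.1886 mR/h.
Stay time = 0.0964 mR ÷ 0.1886 mR/h = 0.5111 h.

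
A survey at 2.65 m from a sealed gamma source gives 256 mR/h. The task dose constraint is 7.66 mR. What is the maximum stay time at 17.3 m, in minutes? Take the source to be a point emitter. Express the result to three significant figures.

76.5 min

By the inverse-square law, rate at 17.3 m:
256 × (2.65/17.3)² = 256 × 0.02346 = 6.006 mR/h.
Stay time = 7.66 mR ÷ 6.006 mR/h = 1.275 h = 76.50 min.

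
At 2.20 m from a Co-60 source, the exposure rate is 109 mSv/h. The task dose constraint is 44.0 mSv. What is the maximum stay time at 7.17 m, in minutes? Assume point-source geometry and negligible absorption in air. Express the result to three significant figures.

257 min

By the inverse-square law, rate at 7.17 m:
(2.20/7.17)² = 0.09415, so 109 × 0.09415 = 10.26 mSv/h.
Stay time = 44.0 mSv ÷ 10.26 mSv/h = 4.288 h = 257.3 min.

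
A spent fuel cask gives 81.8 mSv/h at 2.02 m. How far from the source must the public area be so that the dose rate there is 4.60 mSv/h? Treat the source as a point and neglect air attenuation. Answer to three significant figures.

By the inverse-square law, d₂ = d₁·√(I₁/I₂).
I₁/I₂ = 81.8/4.60 = 17.78, so d₂ = 2.02 × √17.78 = 8.518 m.

8.52 m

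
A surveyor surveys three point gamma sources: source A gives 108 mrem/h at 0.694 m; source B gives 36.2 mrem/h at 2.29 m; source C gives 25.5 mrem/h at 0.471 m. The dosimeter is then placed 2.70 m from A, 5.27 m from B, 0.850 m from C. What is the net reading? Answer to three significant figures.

21.8 mrem/h

By superposition, sum each source's inverse-square contribution:
A: 108 × (0.694/2.70)² = 7.135 mrem/h
B: 36.2 × (2.29/5.27)² = 6.835 mrem/h
C: 25.5 × (0.471/0.850)² = 7.830 mrem/h
Total = 7.135 + 6.835 + 7.830 = 21.80 mrem/h.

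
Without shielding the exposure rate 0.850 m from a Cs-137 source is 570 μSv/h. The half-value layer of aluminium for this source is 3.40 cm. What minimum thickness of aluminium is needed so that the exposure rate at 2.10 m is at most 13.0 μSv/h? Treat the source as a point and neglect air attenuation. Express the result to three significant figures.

At 2.10 m, distance alone gives (0.850/2.10)² = 0.1638, so 570 × 0.1638 = 93.37 μSv/h.
Further attenuation needed: 93.37/13.0 = 7.182.
n = log₂(7.182) = 2.844 half-value layers.
Thickness = 2.844 × 3.40 cm = 9.670 cm.

9.67 cm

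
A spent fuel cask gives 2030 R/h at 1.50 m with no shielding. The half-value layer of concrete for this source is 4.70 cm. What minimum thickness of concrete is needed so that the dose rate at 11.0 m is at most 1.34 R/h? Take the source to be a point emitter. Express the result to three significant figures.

At 11.0 m, distance alone gives (1.50/11.0)² = 0.01860, so 2030 × 0.01860 = 37.76 R/h.
Further attenuation needed: 37.76/1.34 = 28.18.
n = log₂(28.18) = 4.817 half-value layers.
Thickness = 4.817 × 4.70 cm = 22.64 cm.

22.6 cm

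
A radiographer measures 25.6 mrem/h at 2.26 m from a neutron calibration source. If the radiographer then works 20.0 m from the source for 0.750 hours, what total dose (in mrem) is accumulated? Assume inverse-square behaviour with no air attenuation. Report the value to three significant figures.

0.245 mrem

Using I₁d₁² = I₂d₂², rate at 20.0 m:
(2.26/20.0)² = 0.01277, so 25.6 × 0.01277 = 0.3269 mrem/h.
Dose = rate × time = 0.3269 mrem/h × 0.7500 h = 0.2452 mrem.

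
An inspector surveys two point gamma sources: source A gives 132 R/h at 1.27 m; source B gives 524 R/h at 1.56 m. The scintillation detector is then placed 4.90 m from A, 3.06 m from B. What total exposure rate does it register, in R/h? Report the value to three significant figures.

Each source contributes Iᵢ·(dᵢ/rᵢ)²; contributions add.
A: 132 × (1.27/4.90)² = 8.867 R/h
B: 524 × (1.56/3.06)² = 136.2 R/h
Total = 8.867 + 136.2 = 145.1 R/h.

145 R/h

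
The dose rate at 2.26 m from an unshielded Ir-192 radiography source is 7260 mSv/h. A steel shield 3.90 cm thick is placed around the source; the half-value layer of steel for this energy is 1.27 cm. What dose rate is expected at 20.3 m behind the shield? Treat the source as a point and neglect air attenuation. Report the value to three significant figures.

10.7 mSv/h

Distance alone: 7260 × (2.26/20.3)² = 7260 × 0.01239 = 89.95 mSv/h.
Shield: 3.90/1.27 = 3.071 half-value layers → attenuation 2^(−3.071) = 0.1190.
Combined: 89.95 × 0.1190 = 10.70 mSv/h.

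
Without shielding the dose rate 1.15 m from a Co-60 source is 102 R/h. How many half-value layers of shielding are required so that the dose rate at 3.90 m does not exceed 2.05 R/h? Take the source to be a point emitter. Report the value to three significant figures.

2.11 half-value layers

At 3.90 m, distance alone gives 102 × (1.15/3.90)² = 102 × 0.08695 = 8.869 R/h.
Further attenuation needed: 8.869/2.05 = 4.326.
n = log₂(4.326) = 2.113 half-value layers.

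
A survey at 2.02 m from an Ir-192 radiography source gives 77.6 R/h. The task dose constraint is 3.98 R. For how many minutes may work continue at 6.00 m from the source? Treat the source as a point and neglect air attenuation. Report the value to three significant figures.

Since intensity falls as 1/r², rate at 6.00 m:
77.6 × (2.02/6.00)² = 77.6 × 0.1133 = 8.792 R/h.
Stay time = 3.98 R ÷ 8.792 R/h = 0.4527 h = 27.16 min.

27.2 min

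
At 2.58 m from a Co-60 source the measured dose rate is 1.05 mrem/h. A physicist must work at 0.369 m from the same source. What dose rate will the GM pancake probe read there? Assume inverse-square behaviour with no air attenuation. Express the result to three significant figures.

51.3 mrem/h

Intensity scales as (d₁/d₂)², so scaling from 2.58 m to 0.369 m:
(2.58/0.369)² = 48.89, so 1.05 × 48.89 = 51.33 mrem/h.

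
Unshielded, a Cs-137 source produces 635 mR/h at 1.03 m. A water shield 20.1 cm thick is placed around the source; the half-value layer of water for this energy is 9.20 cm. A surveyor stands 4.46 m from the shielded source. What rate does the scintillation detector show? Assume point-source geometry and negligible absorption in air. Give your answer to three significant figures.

Distance alone: (1.03/4.46)² = 0.05333, so 635 × 0.05333 = 33.86 mR/h.
Shield: 20.1/9.20 = 2.185 half-value layers → attenuation 2^(−2.185) = 0.2199.
Combined: 33.86 × 0.2199 = 7.446 mR/h.

7.45 mR/h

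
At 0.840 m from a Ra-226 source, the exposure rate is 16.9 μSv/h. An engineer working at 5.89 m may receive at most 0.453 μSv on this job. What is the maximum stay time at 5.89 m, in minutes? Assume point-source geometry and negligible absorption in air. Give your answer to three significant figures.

Since intensity falls as 1/r², rate at 5.89 m:
16.9 × (0.840/5.89)² = 16.9 × 0.02034 = 0.3437 μSv/h.
Stay time = 0.453 μSv ÷ 0.3437 μSv/h = 1.318 h = 79.08 min.

79.1 min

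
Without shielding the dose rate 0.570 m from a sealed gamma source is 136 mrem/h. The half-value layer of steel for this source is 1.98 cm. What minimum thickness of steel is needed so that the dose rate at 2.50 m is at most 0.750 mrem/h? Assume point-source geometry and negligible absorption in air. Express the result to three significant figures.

At 2.50 m, distance alone gives 136 × (0.570/2.50)² = 136 × 0.05198 = 7.069 mrem/h.
Further attenuation needed: 7.069/0.750 = 9.425.
n = log₂(9.425) = 3.236 half-value layers.
Thickness = 3.236 × 1.98 cm = 6.407 cm.

6.41 cm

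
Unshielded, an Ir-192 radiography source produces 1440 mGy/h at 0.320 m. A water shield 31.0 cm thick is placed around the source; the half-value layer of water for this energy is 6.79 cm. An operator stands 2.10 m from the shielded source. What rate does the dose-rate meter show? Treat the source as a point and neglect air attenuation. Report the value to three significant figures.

1.41 mGy/h

Distance alone: 1440 × (0.320/2.10)² = 1440 × 0.02322 = 33.44 mGy/h.
Shield: 31.0/6.79 = 4.566 half-value layers → attenuation 2^(−4.566) = 0.04222.
Combined: 33.44 × 0.04222 = 1.412 mGy/h.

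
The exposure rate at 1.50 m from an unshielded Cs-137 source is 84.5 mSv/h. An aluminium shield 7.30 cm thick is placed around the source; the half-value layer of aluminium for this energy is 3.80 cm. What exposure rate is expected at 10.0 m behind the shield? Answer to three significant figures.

0.502 mSv/h

Distance alone: 84.5 × (1.50/10.0)² = 84.5 × 0.02250 = 1.901 mSv/h.
Shield: 7.30/3.80 = 1.921 half-value layers → attenuation 2^(−1.921) = 0.2641.
Combined: 1.901 × 0.2641 = 0.5021 mSv/h.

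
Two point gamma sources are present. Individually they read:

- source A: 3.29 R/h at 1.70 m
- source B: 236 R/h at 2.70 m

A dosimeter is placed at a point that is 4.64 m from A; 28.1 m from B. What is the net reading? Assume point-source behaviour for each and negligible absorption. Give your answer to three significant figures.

2.62 R/h

Each source contributes Iᵢ·(dᵢ/rᵢ)²; contributions add.
A: 3.29 × (1.70/4.64)² = 0.4416 R/h
B: 236 × (2.70/28.1)² = 2.179 R/h
Total = 0.4416 + 2.179 = 2.621 R/h.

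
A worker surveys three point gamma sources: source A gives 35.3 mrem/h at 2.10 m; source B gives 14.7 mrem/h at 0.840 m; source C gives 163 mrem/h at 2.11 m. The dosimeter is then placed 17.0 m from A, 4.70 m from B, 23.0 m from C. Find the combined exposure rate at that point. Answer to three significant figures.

2.38 mrem/h

By superposition, sum each source's inverse-square contribution:
A: 35.3 × (2.10/17.0)² = 0.5387 mrem/h
B: 14.7 × (0.840/4.70)² = 0.4695 mrem/h
C: 163 × (2.11/23.0)² = 1.372 mrem/h
Total = 0.5387 + 0.4695 + 1.372 = 2.380 mrem/h.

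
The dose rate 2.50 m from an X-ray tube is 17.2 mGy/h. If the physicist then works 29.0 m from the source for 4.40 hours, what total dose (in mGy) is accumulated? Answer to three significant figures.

Since intensity falls as 1/r², rate at 29.0 m:
17.2 × (2.50/29.0)² = 17.2 × 0.007432 = 0.1278 mGy/h.
Dose = rate × time = 0.1278 mGy/h × 4.400 h = 0.5623 mGy.

0.562 mGy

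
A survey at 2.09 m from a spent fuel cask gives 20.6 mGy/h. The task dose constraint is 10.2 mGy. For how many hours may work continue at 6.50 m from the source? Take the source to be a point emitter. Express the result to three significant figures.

Since intensity falls as 1/r², rate at 6.50 m:
20.6 × (2.09/6.50)² = 20.6 × 0.1034 = 2.130 mGy/h.
Stay time = 10.2 mGy ÷ 2.130 mGy/h = 4.789 h.

4.79 h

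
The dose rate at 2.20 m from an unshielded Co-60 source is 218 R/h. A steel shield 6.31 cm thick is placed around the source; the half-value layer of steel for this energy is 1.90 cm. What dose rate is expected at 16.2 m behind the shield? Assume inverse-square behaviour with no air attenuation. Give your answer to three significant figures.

Distance alone: (2.20/16.2)² = 0.01844, so 218 × 0.01844 = 4.020 R/h.
Shield: 6.31/1.90 = 3.321 half-value layers → attenuation 2^(−3.321) = 0.1001.
Combined: 4.020 × 0.1001 = 0.4024 R/h.

0.402 R/h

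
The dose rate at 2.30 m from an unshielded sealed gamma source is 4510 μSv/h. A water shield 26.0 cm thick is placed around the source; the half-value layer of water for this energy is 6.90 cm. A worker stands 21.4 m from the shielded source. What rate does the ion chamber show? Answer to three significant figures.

3.82 μSv/h

Distance alone: (2.30/21.4)² = 0.01155, so 4510 × 0.01155 = 52.09 μSv/h.
Shield: 26.0/6.90 = 3.768 half-value layers → attenuation 2^(−3.768) = 0.07340.
Combined: 52.09 × 0.07340 = 3.823 μSv/h.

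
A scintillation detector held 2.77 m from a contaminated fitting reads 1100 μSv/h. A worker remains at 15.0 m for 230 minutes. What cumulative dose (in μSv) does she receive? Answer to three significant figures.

144 μSv

By the inverse-square law, rate at 15.0 m:
1100 × (2.77/15.0)² = 1100 × 0.03410 = 37.51 μSv/h.
Dose = rate × time = 37.51 μSv/h × 3.833 h = 143.8 μSv.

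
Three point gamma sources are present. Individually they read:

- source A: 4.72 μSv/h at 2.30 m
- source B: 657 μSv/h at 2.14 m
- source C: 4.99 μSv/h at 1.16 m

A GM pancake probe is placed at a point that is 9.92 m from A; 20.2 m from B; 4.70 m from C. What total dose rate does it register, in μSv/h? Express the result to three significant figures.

By superposition, sum each source's inverse-square contribution:
A: 4.72 × (2.30/9.92)² = 0.2537 μSv/h
B: 657 × (2.14/20.2)² = 7.374 μSv/h
C: 4.99 × (1.16/4.70)² = 0.3040 μSv/h
Total = 0.2537 + 7.374 + 0.3040 = 7.932 μSv/h.

7.93 μSv/h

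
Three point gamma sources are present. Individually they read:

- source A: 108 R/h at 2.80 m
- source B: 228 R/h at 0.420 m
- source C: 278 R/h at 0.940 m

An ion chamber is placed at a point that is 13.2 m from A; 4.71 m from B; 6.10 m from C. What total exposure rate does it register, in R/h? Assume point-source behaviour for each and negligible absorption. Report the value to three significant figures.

13.3 R/h

By superposition, sum each source's inverse-square contribution:
A: 108 × (2.80/13.2)² = 4.860 R/h
B: 228 × (0.420/4.71)² = 1.813 R/h
C: 278 × (0.940/6.10)² = 6.601 R/h
Total = 4.860 + 1.813 + 6.601 = 13.27 R/h.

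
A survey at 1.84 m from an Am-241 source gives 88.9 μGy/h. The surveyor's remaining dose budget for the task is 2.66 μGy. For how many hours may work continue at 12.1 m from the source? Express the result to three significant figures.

Since intensity falls as 1/r², rate at 12.1 m:
(1.84/12.1)² = 0.02312, so 88.9 × 0.02312 = 2.055 μGy/h.
Stay time = 2.66 μGy ÷ 2.055 μGy/h = 1.294 h.

1.29 h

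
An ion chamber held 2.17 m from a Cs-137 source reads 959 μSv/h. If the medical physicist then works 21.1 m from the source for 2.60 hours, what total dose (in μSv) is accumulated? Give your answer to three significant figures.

26.4 μSv

Intensity scales as (d₁/d₂)², so rate at 21.1 m:
(2.17/21.1)² = 0.01058, so 959 × 0.01058 = 10.15 μSv/h.
Dose = rate × time = 10.15 μSv/h × 2.600 h = 26.39 μSv.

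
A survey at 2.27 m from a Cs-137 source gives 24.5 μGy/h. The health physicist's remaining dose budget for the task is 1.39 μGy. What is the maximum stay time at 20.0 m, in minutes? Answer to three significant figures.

264 min

Intensity scales as (d₁/d₂)², so rate at 20.0 m:
24.5 × (2.27/20.0)² = 24.5 × 0.01288 = 0.3156 μGy/h.
Stay time = 1.39 μGy ÷ 0.3156 μGy/h = 4.404 h = 264.2 min.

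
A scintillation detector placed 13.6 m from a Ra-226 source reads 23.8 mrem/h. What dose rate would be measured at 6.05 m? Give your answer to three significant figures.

Applying the 1/r² law, scaling from 13.6 m to 6.05 m:
(13.6/6.05)² = 5.053, so 23.8 × 5.053 = 120.3 mrem/h.

120 mrem/h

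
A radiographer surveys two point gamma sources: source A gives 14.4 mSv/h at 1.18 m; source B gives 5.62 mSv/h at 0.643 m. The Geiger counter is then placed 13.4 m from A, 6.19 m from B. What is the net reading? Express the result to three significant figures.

By superposition, sum each source's inverse-square contribution:
A: 14.4 × (1.18/13.4)² = 0.1117 mSv/h
B: 5.62 × (0.643/6.19)² = 0.06064 mSv/h
Total = 0.1117 + 0.06064 = 0.1723 mSv/h.

0.172 mSv/h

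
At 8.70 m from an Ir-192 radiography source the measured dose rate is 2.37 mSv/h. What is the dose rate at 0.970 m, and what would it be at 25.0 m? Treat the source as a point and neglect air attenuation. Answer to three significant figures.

Since intensity falls as 1/r²,
At 0.970 m: 2.37 × (8.70/0.970)² = 2.37 × 80.44 = 190.6 mSv/h
At 25.0 m: 190.6 × (0.970/25.0)² = 190.6 × 0.001505 = 0.2869 mSv/h.

191 mSv/h; 0.287 mSv/h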